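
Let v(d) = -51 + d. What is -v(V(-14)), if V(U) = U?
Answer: 65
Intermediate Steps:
-v(V(-14)) = -(-51 - 14) = -1*(-65) = 65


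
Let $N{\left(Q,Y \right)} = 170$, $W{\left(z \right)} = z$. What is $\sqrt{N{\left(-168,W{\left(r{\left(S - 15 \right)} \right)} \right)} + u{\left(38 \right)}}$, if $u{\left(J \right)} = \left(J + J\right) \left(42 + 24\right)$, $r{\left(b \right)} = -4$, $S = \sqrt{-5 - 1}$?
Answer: $\sqrt{5186} \approx 72.014$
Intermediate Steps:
$S = i \sqrt{6}$ ($S = \sqrt{-6} = i \sqrt{6} \approx 2.4495 i$)
$u{\left(J \right)} = 132 J$ ($u{\left(J \right)} = 2 J 66 = 132 J$)
$\sqrt{N{\left(-168,W{\left(r{\left(S - 15 \right)} \right)} \right)} + u{\left(38 \right)}} = \sqrt{170 + 132 \cdot 38} = \sqrt{170 + 5016} = \sqrt{5186}$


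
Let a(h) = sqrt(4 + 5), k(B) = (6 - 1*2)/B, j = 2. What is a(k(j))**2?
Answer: 9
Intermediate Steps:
k(B) = 4/B (k(B) = (6 - 2)/B = 4/B)
a(h) = 3 (a(h) = sqrt(9) = 3)
a(k(j))**2 = 3**2 = 9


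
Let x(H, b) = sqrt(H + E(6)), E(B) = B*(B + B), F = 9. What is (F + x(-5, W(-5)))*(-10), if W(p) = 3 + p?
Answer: -90 - 10*sqrt(67) ≈ -171.85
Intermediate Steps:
E(B) = 2*B**2 (E(B) = B*(2*B) = 2*B**2)
x(H, b) = sqrt(72 + H) (x(H, b) = sqrt(H + 2*6**2) = sqrt(H + 2*36) = sqrt(H + 72) = sqrt(72 + H))
(F + x(-5, W(-5)))*(-10) = (9 + sqrt(72 - 5))*(-10) = (9 + sqrt(67))*(-10) = -90 - 10*sqrt(67)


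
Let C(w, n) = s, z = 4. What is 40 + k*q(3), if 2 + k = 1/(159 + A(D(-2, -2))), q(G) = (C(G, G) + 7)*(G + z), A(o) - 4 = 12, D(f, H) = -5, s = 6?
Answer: -3537/25 ≈ -141.48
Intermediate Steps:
C(w, n) = 6
A(o) = 16 (A(o) = 4 + 12 = 16)
q(G) = 52 + 13*G (q(G) = (6 + 7)*(G + 4) = 13*(4 + G) = 52 + 13*G)
k = -349/175 (k = -2 + 1/(159 + 16) = -2 + 1/175 = -349/175 ≈ -1.9943)
40 + k*q(3) = 40 - 349*(52 + 13*3)/175 = 40 - 349*(52 + 39)/175 = 40 - 349/175*91 = 40 - 4537/25 = -3537/25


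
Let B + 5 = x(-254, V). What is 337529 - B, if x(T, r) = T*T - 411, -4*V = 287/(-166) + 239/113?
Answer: 273429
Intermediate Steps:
V = -7243/75032 (V = -(287/(-166) + 239/113)/4 = -(287*(-1/166) + 239*(1/113))/4 = -(-287/166 + 239/113)/4 = -¼*7243/18758 = -7243/75032 ≈ -0.096532)
x(T, r) = -411 + T² (x(T, r) = T² - 411 = -411 + T²)
B = 64100 (B = -5 + (-411 + (-254)²) = -5 + (-411 + 64516) = -5 + 64105 = 64100)
337529 - B = 337529 - 1*64100 = 337529 - 64100 = 273429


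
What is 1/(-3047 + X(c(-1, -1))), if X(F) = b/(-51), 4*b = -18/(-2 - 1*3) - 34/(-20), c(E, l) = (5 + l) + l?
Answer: -2040/6215933 ≈ -0.00032819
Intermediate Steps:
c(E, l) = 5 + 2*l
b = 53/40 (b = (-18/(-2 - 1*3) - 34/(-20))/4 = (-18/(-2 - 3) - 34*(-1/20))/4 = (-18/(-5) + 17/10)/4 = (-18*(-⅕) + 17/10)/4 = (18/5 + 17/10)/4 = (¼)*(53/10) = 53/40 ≈ 1.3250)
X(F) = -53/2040 (X(F) = (53/40)/(-51) = (53/40)*(-1/51) = -53/2040)
1/(-3047 + X(c(-1, -1))) = 1/(-3047 - 53/2040) = 1/(-6215933/2040) = -2040/6215933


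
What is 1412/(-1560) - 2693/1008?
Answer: -234349/65520 ≈ -3.5768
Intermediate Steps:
1412/(-1560) - 2693/1008 = 1412*(-1/1560) - 2693*1/1008 = -353/390 - 2693/1008 = -234349/65520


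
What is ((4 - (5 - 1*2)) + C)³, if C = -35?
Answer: -39304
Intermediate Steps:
((4 - (5 - 1*2)) + C)³ = ((4 - (5 - 1*2)) - 35)³ = ((4 - (5 - 2)) - 35)³ = ((4 - 1*3) - 35)³ = ((4 - 3) - 35)³ = (1 - 35)³ = (-34)³ = -39304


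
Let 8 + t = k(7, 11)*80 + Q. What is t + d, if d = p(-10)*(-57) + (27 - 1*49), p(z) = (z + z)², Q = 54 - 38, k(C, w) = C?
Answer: -22254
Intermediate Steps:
Q = 16
p(z) = 4*z² (p(z) = (2*z)² = 4*z²)
t = 568 (t = -8 + (7*80 + 16) = -8 + (560 + 16) = -8 + 576 = 568)
d = -22822 (d = (4*(-10)²)*(-57) + (27 - 1*49) = (4*100)*(-57) + (27 - 49) = 400*(-57) - 22 = -22800 - 22 = -22822)
t + d = 568 - 22822 = -22254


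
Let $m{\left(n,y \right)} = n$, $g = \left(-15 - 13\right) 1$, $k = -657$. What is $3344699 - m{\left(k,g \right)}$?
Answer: $3345356$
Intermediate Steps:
$g = -28$ ($g = \left(-28\right) 1 = -28$)
$3344699 - m{\left(k,g \right)} = 3344699 - -657 = 3344699 + 657 = 3345356$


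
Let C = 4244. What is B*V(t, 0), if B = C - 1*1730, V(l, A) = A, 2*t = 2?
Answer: 0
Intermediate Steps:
t = 1 (t = (½)*2 = 1)
B = 2514 (B = 4244 - 1*1730 = 4244 - 1730 = 2514)
B*V(t, 0) = 2514*0 = 0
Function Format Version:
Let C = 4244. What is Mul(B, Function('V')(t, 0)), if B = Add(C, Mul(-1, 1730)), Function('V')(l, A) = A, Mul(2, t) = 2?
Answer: 0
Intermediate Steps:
t = 1 (t = Mul(Rational(1, 2), 2) = 1)
B = 2514 (B = Add(4244, Mul(-1, 1730)) = Add(4244, -1730) = 2514)
Mul(B, Function('V')(t, 0)) = Mul(2514, 0) = 0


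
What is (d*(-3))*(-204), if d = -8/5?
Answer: -4896/5 ≈ -979.20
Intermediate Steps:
d = -8/5 ≈ -1.6000
(d*(-3))*(-204) = -8/5*(-3)*(-204) = (24/5)*(-204) = -4896/5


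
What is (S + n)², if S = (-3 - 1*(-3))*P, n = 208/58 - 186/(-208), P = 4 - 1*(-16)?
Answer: 182601169/9096256 ≈ 20.074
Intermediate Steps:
P = 20 (P = 4 + 16 = 20)
n = 13513/3016 (n = 208*(1/58) - 186*(-1/208) = 104/29 + 93/104 = 13513/3016 ≈ 4.4804)
S = 0 (S = (-3 - 1*(-3))*20 = (-3 + 3)*20 = 0*20 = 0)
(S + n)² = (0 + 13513/3016)² = (13513/3016)² = 182601169/9096256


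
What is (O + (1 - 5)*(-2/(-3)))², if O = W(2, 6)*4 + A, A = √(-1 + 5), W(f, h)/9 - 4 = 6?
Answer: 1162084/9 ≈ 1.2912e+5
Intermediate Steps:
W(f, h) = 90 (W(f, h) = 36 + 9*6 = 36 + 54 = 90)
A = 2 (A = √4 = 2)
O = 362 (O = 90*4 + 2 = 360 + 2 = 362)
(O + (1 - 5)*(-2/(-3)))² = (362 + (1 - 5)*(-2/(-3)))² = (362 - (-8)*(-1)/3)² = (362 - 4*⅔)² = (362 - 8/3)² = (1078/3)² = 1162084/9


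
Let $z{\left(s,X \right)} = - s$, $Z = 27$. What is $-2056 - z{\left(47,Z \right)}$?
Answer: $-2009$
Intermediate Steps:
$-2056 - z{\left(47,Z \right)} = -2056 - \left(-1\right) 47 = -2056 - -47 = -2056 + 47 = -2009$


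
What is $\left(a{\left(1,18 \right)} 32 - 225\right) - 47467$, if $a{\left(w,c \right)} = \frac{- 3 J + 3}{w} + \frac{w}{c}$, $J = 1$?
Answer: $- \frac{429212}{9} \approx -47690.0$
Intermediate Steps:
$a{\left(w,c \right)} = \frac{w}{c}$ ($a{\left(w,c \right)} = \frac{\left(-3\right) 1 + 3}{w} + \frac{w}{c} = \frac{-3 + 3}{w} + \frac{w}{c} = \frac{0}{w} + \frac{w}{c} = 0 + \frac{w}{c} = \frac{w}{c}$)
$\left(a{\left(1,18 \right)} 32 - 225\right) - 47467 = \left(1 \cdot \frac{1}{18} \cdot 32 - 225\right) - 47467 = \left(\frac{1}{18} \cdot 32 - 225\right) - 47467 = \left(\frac{16}{9} - 225\right) - 47467 = - \frac{2009}{9} - 47467 = - \frac{429212}{9}$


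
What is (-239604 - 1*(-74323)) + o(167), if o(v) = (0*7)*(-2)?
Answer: -165281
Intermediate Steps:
o(v) = 0 (o(v) = 0*(-2) = 0)
(-239604 - 1*(-74323)) + o(167) = (-239604 - 1*(-74323)) + 0 = (-239604 + 74323) + 0 = -165281 + 0 = -165281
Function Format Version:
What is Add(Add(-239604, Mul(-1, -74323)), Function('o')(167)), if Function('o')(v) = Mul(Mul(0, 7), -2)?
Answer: -165281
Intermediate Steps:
Function('o')(v) = 0 (Function('o')(v) = Mul(0, -2) = 0)
Add(Add(-239604, Mul(-1, -74323)), Function('o')(167)) = Add(Add(-239604, Mul(-1, -74323)), 0) = Add(Add(-239604, 74323), 0) = Add(-165281, 0) = -165281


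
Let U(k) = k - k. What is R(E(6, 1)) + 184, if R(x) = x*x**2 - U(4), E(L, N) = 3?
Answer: 211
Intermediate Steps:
U(k) = 0
R(x) = x**3 (R(x) = x*x**2 - 1*0 = x**3 + 0 = x**3)
R(E(6, 1)) + 184 = 3**3 + 184 = 27 + 184 = 211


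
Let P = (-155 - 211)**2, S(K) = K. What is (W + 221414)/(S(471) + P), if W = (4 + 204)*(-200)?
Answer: 59938/44809 ≈ 1.3376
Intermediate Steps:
W = -41600 (W = 208*(-200) = -41600)
P = 133956 (P = (-366)**2 = 133956)
(W + 221414)/(S(471) + P) = (-41600 + 221414)/(471 + 133956) = 179814/134427 = 179814*(1/134427) = 59938/44809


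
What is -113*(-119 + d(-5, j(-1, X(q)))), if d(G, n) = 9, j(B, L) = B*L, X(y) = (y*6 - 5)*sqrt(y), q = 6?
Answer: 12430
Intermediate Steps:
X(y) = sqrt(y)*(-5 + 6*y) (X(y) = (6*y - 5)*sqrt(y) = (-5 + 6*y)*sqrt(y) = sqrt(y)*(-5 + 6*y))
-113*(-119 + d(-5, j(-1, X(q)))) = -113*(-119 + 9) = -113*(-110) = 12430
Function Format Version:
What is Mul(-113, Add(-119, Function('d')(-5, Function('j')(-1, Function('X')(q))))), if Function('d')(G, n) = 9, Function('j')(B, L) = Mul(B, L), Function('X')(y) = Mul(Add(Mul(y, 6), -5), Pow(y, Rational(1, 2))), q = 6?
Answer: 12430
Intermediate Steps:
Function('X')(y) = Mul(Pow(y, Rational(1, 2)), Add(-5, Mul(6, y))) (Function('X')(y) = Mul(Add(Mul(6, y), -5), Pow(y, Rational(1, 2))) = Mul(Add(-5, Mul(6, y)), Pow(y, Rational(1, 2))) = Mul(Pow(y, Rational(1, 2)), Add(-5, Mul(6, y))))
Mul(-113, Add(-119, Function('d')(-5, Function('j')(-1, Function('X')(q))))) = Mul(-113, Add(-119, 9)) = Mul(-113, -110) = 12430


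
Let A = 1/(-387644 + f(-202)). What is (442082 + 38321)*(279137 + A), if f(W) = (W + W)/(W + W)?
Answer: 51982248781348270/387643 ≈ 1.3410e+11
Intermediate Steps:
f(W) = 1 (f(W) = (2*W)/((2*W)) = (2*W)*(1/(2*W)) = 1)
A = -1/387643 (A = 1/(-387644 + 1) = 1/(-387643) = -1/387643 ≈ -2.5797e-6)
(442082 + 38321)*(279137 + A) = (442082 + 38321)*(279137 - 1/387643) = 480403*(108205504090/387643) = 51982248781348270/387643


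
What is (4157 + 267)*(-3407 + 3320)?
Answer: -384888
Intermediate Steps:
(4157 + 267)*(-3407 + 3320) = 4424*(-87) = -384888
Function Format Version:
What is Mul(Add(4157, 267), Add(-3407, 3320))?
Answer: -384888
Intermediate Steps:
Mul(Add(4157, 267), Add(-3407, 3320)) = Mul(4424, -87) = -384888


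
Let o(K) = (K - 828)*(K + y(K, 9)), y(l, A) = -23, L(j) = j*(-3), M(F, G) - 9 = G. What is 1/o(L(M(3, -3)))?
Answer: 1/34686 ≈ 2.8830e-5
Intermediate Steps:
M(F, G) = 9 + G
L(j) = -3*j
o(K) = (-828 + K)*(-23 + K) (o(K) = (K - 828)*(K - 23) = (-828 + K)*(-23 + K))
1/o(L(M(3, -3))) = 1/(19044 + (-3*(9 - 3))² - (-2553)*(9 - 3)) = 1/(19044 + (-3*6)² - (-2553)*6) = 1/(19044 + (-18)² - 851*(-18)) = 1/(19044 + 324 + 15318) = 1/34686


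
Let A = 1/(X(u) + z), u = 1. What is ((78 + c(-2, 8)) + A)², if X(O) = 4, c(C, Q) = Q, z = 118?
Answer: 110103049/14884 ≈ 7397.4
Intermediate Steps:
A = 1/122 (A = 1/(4 + 118) = 1/122 ≈ 0.0081967)
((78 + c(-2, 8)) + A)² = ((78 + 8) + 1/122)² = (86 + 1/122)² = (10493/122)² = 110103049/14884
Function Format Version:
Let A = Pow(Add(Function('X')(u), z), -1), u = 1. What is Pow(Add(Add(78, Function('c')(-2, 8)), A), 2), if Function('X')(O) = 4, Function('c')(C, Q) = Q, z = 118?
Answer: Rational(110103049, 14884) ≈ 7397.4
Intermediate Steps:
A = Rational(1, 122) (A = Pow(Add(4, 118), -1) = Pow(122, -1) = Rational(1, 122) ≈ 0.0081967)
Pow(Add(Add(78, Function('c')(-2, 8)), A), 2) = Pow(Add(Add(78, 8), Rational(1, 122)), 2) = Pow(Add(86, Rational(1, 122)), 2) = Pow(Rational(10493, 122), 2) = Rational(110103049, 14884)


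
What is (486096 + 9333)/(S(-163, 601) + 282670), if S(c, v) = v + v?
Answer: 165143/94624 ≈ 1.7453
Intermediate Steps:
S(c, v) = 2*v
(486096 + 9333)/(S(-163, 601) + 282670) = (486096 + 9333)/(2*601 + 282670) = 495429/(1202 + 282670) = 495429/283872 = 495429*(1/283872) = 165143/94624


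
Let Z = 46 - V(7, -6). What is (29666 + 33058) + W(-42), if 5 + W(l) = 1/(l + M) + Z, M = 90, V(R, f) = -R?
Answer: 3013057/48 ≈ 62772.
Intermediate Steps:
Z = 53 (Z = 46 - (-1)*7 = 46 - 1*(-7) = 46 + 7 = 53)
W(l) = 48 + 1/(90 + l) (W(l) = -5 + (1/(l + 90) + 53) = -5 + (1/(90 + l) + 53) = -5 + (53 + 1/(90 + l)) = 48 + 1/(90 + l))
(29666 + 33058) + W(-42) = (29666 + 33058) + (4321 + 48*(-42))/(90 - 42) = 62724 + (4321 - 2016)/48 = 62724 + (1/48)*2305 = 62724 + 2305/48 = 3013057/48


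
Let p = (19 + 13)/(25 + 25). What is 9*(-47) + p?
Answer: -10559/25 ≈ -422.36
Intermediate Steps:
p = 16/25 (p = 32/50 = 32*(1/50) = 16/25 ≈ 0.64000)
9*(-47) + p = 9*(-47) + 16/25 = -423 + 16/25 = -10559/25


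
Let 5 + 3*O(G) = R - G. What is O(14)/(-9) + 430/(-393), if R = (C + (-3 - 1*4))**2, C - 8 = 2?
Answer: -2560/3537 ≈ -0.72378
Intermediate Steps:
C = 10 (C = 8 + 2 = 10)
R = 9 (R = (10 + (-3 - 1*4))**2 = (10 + (-3 - 4))**2 = (10 - 7)**2 = 3**2 = 9)
O(G) = 4/3 - G/3 (O(G) = -5/3 + (9 - G)/3 = -5/3 + (3 - G/3) = 4/3 - G/3)
O(14)/(-9) + 430/(-393) = (4/3 - 1/3*14)/(-9) + 430/(-393) = (4/3 - 14/3)*(-1/9) + 430*(-1/393) = -10/3*(-1/9) - 430/393 = 10/27 - 430/393 = -2560/3537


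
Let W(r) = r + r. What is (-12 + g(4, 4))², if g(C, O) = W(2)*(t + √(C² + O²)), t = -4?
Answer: 1296 - 896*√2 ≈ 28.865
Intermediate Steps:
W(r) = 2*r
g(C, O) = -16 + 4*√(C² + O²) (g(C, O) = (2*2)*(-4 + √(C² + O²)) = 4*(-4 + √(C² + O²)) = -16 + 4*√(C² + O²))
(-12 + g(4, 4))² = (-12 + (-16 + 4*√(4² + 4²)))² = (-12 + (-16 + 4*√(16 + 16)))² = (-12 + (-16 + 4*√32))² = (-12 + (-16 + 4*(4*√2)))² = (-12 + (-16 + 16*√2))² = (-28 + 16*√2)²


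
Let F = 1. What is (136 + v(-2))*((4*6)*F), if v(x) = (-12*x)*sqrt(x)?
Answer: 3264 + 576*I*sqrt(2) ≈ 3264.0 + 814.59*I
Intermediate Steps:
v(x) = -12*x**(3/2)
(136 + v(-2))*((4*6)*F) = (136 - (-24)*I*sqrt(2))*((4*6)*1) = (136 - (-24)*I*sqrt(2))*(24*1) = (136 + 24*I*sqrt(2))*24 = 3264 + 576*I*sqrt(2)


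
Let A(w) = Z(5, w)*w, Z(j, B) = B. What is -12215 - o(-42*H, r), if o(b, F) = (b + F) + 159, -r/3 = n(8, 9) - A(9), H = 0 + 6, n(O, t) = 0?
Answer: -12365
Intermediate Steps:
H = 6
A(w) = w² (A(w) = w*w = w²)
r = 243 (r = -3*(0 - 1*9²) = -3*(0 - 1*81) = -3*(0 - 81) = -3*(-81) = 243)
o(b, F) = 159 + F + b (o(b, F) = (F + b) + 159 = 159 + F + b)
-12215 - o(-42*H, r) = -12215 - (159 + 243 - 42*6) = -12215 - (159 + 243 - 252) = -12215 - 1*150 = -12215 - 150 = -12365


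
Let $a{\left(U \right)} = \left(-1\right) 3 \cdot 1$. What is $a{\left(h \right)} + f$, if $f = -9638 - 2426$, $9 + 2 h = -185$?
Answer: $-12067$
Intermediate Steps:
$h = -97$ ($h = - \frac{9}{2} + \frac{1}{2} \left(-185\right) = - \frac{9}{2} - \frac{185}{2} = -97$)
$a{\left(U \right)} = -3$ ($a{\left(U \right)} = \left(-3\right) 1 = -3$)
$f = -12064$
$a{\left(h \right)} + f = -3 - 12064 = -12067$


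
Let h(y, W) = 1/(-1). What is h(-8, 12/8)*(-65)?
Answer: 65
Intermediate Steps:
h(y, W) = -1
h(-8, 12/8)*(-65) = -1*(-65) = 65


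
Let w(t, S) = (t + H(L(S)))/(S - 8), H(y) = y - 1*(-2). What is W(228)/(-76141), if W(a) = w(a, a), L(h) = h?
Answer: -229/8375510 ≈ -2.7342e-5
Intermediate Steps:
H(y) = 2 + y (H(y) = y + 2 = 2 + y)
w(t, S) = (2 + S + t)/(-8 + S) (w(t, S) = (t + (2 + S))/(S - 8) = (2 + S + t)/(-8 + S))
W(a) = (2 + 2*a)/(-8 + a) (W(a) = (2 + a + a)/(-8 + a) = (2 + 2*a)/(-8 + a))
W(228)/(-76141) = (2*(1 + 228)/(-8 + 228))/(-76141) = (2*229/220)*(-1/76141) = (2*(1/220)*229)*(-1/76141) = (229/110)*(-1/76141) = -229/8375510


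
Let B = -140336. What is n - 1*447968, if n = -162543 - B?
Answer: -470175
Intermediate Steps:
n = -22207 (n = -162543 - 1*(-140336) = -162543 + 140336 = -22207)
n - 1*447968 = -22207 - 1*447968 = -22207 - 447968 = -470175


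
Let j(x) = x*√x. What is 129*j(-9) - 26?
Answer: -26 - 3483*I ≈ -26.0 - 3483.0*I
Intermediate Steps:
j(x) = x^(3/2)
129*j(-9) - 26 = 129*(-9)^(3/2) - 26 = 129*(-27*I) - 26 = -3483*I - 26 = -26 - 3483*I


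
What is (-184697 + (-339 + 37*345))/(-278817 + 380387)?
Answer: -172271/101570 ≈ -1.6961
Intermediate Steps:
(-184697 + (-339 + 37*345))/(-278817 + 380387) = (-184697 + (-339 + 12765))/101570 = (-184697 + 12426)*(1/101570) = -172271*1/101570 = -172271/101570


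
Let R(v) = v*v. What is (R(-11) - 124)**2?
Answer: 9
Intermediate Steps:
R(v) = v**2
(R(-11) - 124)**2 = ((-11)**2 - 124)**2 = (121 - 124)**2 = (-3)**2 = 9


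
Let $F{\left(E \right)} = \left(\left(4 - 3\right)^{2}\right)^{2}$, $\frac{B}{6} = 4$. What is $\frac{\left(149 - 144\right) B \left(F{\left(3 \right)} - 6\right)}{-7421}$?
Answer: $\frac{600}{7421} \approx 0.080852$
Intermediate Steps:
$B = 24$ ($B = 6 \cdot 4 = 24$)
$F{\left(E \right)} = 1$ ($F{\left(E \right)} = \left(1^{2}\right)^{2} = 1^{2} = 1$)
$\frac{\left(149 - 144\right) B \left(F{\left(3 \right)} - 6\right)}{-7421} = \frac{\left(149 - 144\right) 24 \left(1 - 6\right)}{-7421} = 5 \cdot 24 \left(-5\right) \left(- \frac{1}{7421}\right) = 5 \left(-120\right) \left(- \frac{1}{7421}\right) = \left(-600\right) \left(- \frac{1}{7421}\right) = \frac{600}{7421}$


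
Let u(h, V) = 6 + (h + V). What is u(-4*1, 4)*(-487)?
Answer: -2922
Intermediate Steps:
u(h, V) = 6 + V + h (u(h, V) = 6 + (V + h) = 6 + V + h)
u(-4*1, 4)*(-487) = (6 + 4 - 4*1)*(-487) = (6 + 4 - 4)*(-487) = 6*(-487) = -2922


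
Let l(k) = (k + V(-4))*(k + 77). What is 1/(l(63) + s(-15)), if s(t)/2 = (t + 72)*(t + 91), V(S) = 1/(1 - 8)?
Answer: 1/17464 ≈ 5.7261e-5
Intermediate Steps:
V(S) = -⅐ (V(S) = 1/(-7) = -⅐)
l(k) = (77 + k)*(-⅐ + k) (l(k) = (k - ⅐)*(k + 77) = (-⅐ + k)*(77 + k) = (77 + k)*(-⅐ + k))
s(t) = 2*(72 + t)*(91 + t) (s(t) = 2*((t + 72)*(t + 91)) = 2*((72 + t)*(91 + t)) = 2*(72 + t)*(91 + t))
1/(l(63) + s(-15)) = 1/((-11 + 63² + (538/7)*63) + (13104 + 2*(-15)² + 326*(-15))) = 1/((-11 + 3969 + 4842) + (13104 + 2*225 - 4890)) = 1/(8800 + (13104 + 450 - 4890)) = 1/(8800 + 8664) = 1/17464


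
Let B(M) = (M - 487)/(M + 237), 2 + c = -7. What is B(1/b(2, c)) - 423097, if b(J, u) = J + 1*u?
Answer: -350749118/829 ≈ -4.2310e+5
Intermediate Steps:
c = -9 (c = -2 - 7 = -9)
b(J, u) = J + u
B(M) = (-487 + M)/(237 + M)
B(1/b(2, c)) - 423097 = (-487 + 1/(2 - 9))/(237 + 1/(2 - 9)) - 423097 = (-487 + 1/(-7))/(237 + 1/(-7)) - 423097 = (-487 - ⅐)/(237 - ⅐) - 423097 = -3410/7/(1658/7) - 423097 = (7/1658)*(-3410/7) - 423097 = -1705/829 - 423097 = -350749118/829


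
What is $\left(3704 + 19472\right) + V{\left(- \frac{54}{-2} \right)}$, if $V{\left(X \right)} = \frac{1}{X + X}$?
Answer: $\frac{1251505}{54} \approx 23176.0$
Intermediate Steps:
$V{\left(X \right)} = \frac{1}{2 X}$
$\left(3704 + 19472\right) + V{\left(- \frac{54}{-2} \right)} = \left(3704 + 19472\right) + \frac{1}{2 \left(- \frac{54}{-2}\right)} = 23176 + \frac{1}{2 \left(\left(-54\right) \left(- \frac{1}{2}\right)\right)} = 23176 + \frac{1}{2 \cdot 27} = 23176 + \frac{1}{2} \cdot \frac{1}{27} = 23176 + \frac{1}{54} = \frac{1251505}{54}$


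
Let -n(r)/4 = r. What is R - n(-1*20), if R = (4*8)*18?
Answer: 496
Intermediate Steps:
n(r) = -4*r
R = 576 (R = 32*18 = 576)
R - n(-1*20) = 576 - (-4)*(-1*20) = 576 - (-4)*(-20) = 576 - 1*80 = 576 - 80 = 496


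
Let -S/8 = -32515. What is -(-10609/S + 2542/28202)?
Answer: -181015011/3667952120 ≈ -0.049350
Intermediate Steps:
S = 260120 (S = -8*(-32515) = 260120)
-(-10609/S + 2542/28202) = -(-10609/260120 + 2542/28202) = -(-10609*1/260120 + 2542*(1/28202)) = -(-10609/260120 + 1271/14101) = -1*181015011/3667952120 = -181015011/3667952120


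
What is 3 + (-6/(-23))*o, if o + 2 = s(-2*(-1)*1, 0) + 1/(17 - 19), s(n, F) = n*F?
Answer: 54/23 ≈ 2.3478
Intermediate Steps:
s(n, F) = F*n
o = -5/2 (o = -2 + (0*(-2*(-1)*1) + 1/(17 - 19)) = -2 + (0*(2*1) + 1/(-2)) = -2 + (0*2 - ½) = -2 + (0 - ½) = -2 - ½ = -5/2 ≈ -2.5000)
3 + (-6/(-23))*o = 3 - 6/(-23)*(-5/2) = 3 - 6*(-1/23)*(-5/2) = 3 + (6/23)*(-5/2) = 3 - 15/23 = 54/23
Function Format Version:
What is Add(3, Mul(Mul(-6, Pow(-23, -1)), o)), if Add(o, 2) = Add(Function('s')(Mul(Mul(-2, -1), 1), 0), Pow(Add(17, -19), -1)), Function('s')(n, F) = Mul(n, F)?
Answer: Rational(54, 23) ≈ 2.3478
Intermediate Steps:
Function('s')(n, F) = Mul(F, n)
o = Rational(-5, 2) (o = Add(-2, Add(Mul(0, Mul(Mul(-2, -1), 1)), Pow(Add(17, -19), -1))) = Add(-2, Add(Mul(0, Mul(2, 1)), Pow(-2, -1))) = Add(-2, Add(Mul(0, 2), Rational(-1, 2))) = Add(-2, Add(0, Rational(-1, 2))) = Add(-2, Rational(-1, 2)) = Rational(-5, 2) ≈ -2.5000)
Add(3, Mul(Mul(-6, Pow(-23, -1)), o)) = Add(3, Mul(Mul(-6, Pow(-23, -1)), Rational(-5, 2))) = Add(3, Mul(Mul(-6, Rational(-1, 23)), Rational(-5, 2))) = Add(3, Mul(Rational(6, 23), Rational(-5, 2))) = Add(3, Rational(-15, 23)) = Rational(54, 23)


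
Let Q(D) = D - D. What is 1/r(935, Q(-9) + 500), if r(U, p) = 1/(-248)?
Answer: -248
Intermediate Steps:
Q(D) = 0
r(U, p) = -1/248
1/r(935, Q(-9) + 500) = 1/(-1/248) = -248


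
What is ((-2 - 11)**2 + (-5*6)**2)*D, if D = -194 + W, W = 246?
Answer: 55588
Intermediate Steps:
D = 52 (D = -194 + 246 = 52)
((-2 - 11)**2 + (-5*6)**2)*D = ((-2 - 11)**2 + (-5*6)**2)*52 = ((-13)**2 + (-30)**2)*52 = (169 + 900)*52 = 1069*52 = 55588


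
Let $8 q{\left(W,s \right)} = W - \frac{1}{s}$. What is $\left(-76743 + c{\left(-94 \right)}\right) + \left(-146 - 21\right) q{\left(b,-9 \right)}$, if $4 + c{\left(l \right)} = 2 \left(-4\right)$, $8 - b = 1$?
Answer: $- \frac{692131}{9} \approx -76904.0$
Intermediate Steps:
$b = 7$ ($b = 8 - 1 = 7$)
$q{\left(W,s \right)} = - \frac{1}{8 s} + \frac{W}{8}$ ($q{\left(W,s \right)} = \frac{W - \frac{1}{s}}{8} = - \frac{1}{8 s} + \frac{W}{8}$)
$c{\left(l \right)} = -12$ ($c{\left(l \right)} = -4 + 2 \left(-4\right) = -4 - 8 = -12$)
$\left(-76743 + c{\left(-94 \right)}\right) + \left(-146 - 21\right) q{\left(b,-9 \right)} = \left(-76743 - 12\right) + \left(-146 - 21\right) \frac{-1 + 7 \left(-9\right)}{8 \left(-9\right)} = -76755 - 167 \cdot \frac{1}{8} \left(- \frac{1}{9}\right) \left(-1 - 63\right) = -76755 - 167 \cdot \frac{1}{8} \left(- \frac{1}{9}\right) \left(-64\right) = -76755 - \frac{1336}{9} = - \frac{692131}{9}$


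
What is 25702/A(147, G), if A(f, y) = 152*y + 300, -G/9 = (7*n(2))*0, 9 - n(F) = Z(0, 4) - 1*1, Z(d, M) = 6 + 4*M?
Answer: 12851/150 ≈ 85.673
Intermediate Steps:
n(F) = -12 (n(F) = 9 - ((6 + 4*4) - 1*1) = 9 - ((6 + 16) - 1) = 9 - (22 - 1) = 9 - 1*21 = 9 - 21 = -12)
G = 0 (G = -9*7*(-12)*0 = -(-756)*0 = -9*0 = 0)
A(f, y) = 300 + 152*y
25702/A(147, G) = 25702/(300 + 152*0) = 25702/(300 + 0) = 25702/300 = 25702*(1/300) = 12851/150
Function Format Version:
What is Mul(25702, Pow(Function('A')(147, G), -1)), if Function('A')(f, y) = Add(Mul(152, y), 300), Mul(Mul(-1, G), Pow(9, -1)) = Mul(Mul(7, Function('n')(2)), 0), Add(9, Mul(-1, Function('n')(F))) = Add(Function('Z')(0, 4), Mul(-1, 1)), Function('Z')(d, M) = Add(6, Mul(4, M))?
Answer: Rational(12851, 150) ≈ 85.673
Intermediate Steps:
Function('n')(F) = -12 (Function('n')(F) = Add(9, Mul(-1, Add(Add(6, Mul(4, 4)), Mul(-1, 1)))) = Add(9, Mul(-1, Add(Add(6, 16), -1))) = Add(9, Mul(-1, Add(22, -1))) = Add(9, Mul(-1, 21)) = Add(9, -21) = -12)
G = 0 (G = Mul(-9, Mul(Mul(7, -12), 0)) = Mul(-9, Mul(-84, 0)) = Mul(-9, 0) = 0)
Function('A')(f, y) = Add(300, Mul(152, y))
Mul(25702, Pow(Function('A')(147, G), -1)) = Mul(25702, Pow(Add(300, Mul(152, 0)), -1)) = Mul(25702, Pow(Add(300, 0), -1)) = Mul(25702, Pow(300, -1)) = Mul(25702, Rational(1, 300)) = Rational(12851, 150)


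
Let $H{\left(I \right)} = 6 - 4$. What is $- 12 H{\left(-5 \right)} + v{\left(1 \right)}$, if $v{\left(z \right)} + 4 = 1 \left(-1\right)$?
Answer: $-29$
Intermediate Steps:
$v{\left(z \right)} = -5$ ($v{\left(z \right)} = -4 + 1 \left(-1\right) = -4 - 1 = -5$)
$H{\left(I \right)} = 2$
$- 12 H{\left(-5 \right)} + v{\left(1 \right)} = \left(-12\right) 2 - 5 = -24 - 5 = -29$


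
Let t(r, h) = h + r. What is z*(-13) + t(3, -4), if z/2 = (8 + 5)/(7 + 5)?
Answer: -175/6 ≈ -29.167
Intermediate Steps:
z = 13/6 (z = 2*((8 + 5)/(7 + 5)) = 2*(13/12) = 13/6 ≈ 2.1667)
z*(-13) + t(3, -4) = (13/6)*(-13) + (-4 + 3) = -169/6 - 1 = -175/6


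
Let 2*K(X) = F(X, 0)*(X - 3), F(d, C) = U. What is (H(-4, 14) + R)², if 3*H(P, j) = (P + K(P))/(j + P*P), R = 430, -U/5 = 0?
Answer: 374345104/2025 ≈ 1.8486e+5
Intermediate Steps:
U = 0 (U = -5*0 = 0)
F(d, C) = 0
K(X) = 0 (K(X) = (0*(X - 3))/2 = (0*(-3 + X))/2 = (½)*0 = 0)
H(P, j) = P/(3*(j + P²)) (H(P, j) = ((P + 0)/(j + P*P))/3 = (P/(j + P²))/3 = P/(3*(j + P²)))
(H(-4, 14) + R)² = ((⅓)*(-4)/(14 + (-4)²) + 430)² = ((⅓)*(-4)/(14 + 16) + 430)² = ((⅓)*(-4)/30 + 430)² = ((⅓)*(-4)*(1/30) + 430)² = (-2/45 + 430)² = (19348/45)² = 374345104/2025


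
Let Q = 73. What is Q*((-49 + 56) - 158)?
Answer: -11023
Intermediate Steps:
Q*((-49 + 56) - 158) = 73*((-49 + 56) - 158) = 73*(7 - 158) = 73*(-151) = -11023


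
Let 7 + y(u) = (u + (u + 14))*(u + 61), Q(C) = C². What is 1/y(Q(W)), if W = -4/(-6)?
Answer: 81/73535 ≈ 0.0011015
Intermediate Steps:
W = ⅔ (W = -4*(-⅙) = ⅔ ≈ 0.66667)
y(u) = -7 + (14 + 2*u)*(61 + u) (y(u) = -7 + (u + (u + 14))*(u + 61) = -7 + (u + (14 + u))*(61 + u) = -7 + (14 + 2*u)*(61 + u))
1/y(Q(W)) = 1/(847 + 2*((⅔)²)² + 136*(⅔)²) = 1/(847 + 2*(4/9)² + 136*(4/9)) = 1/(847 + 2*(16/81) + 544/9) = 1/(847 + 32/81 + 544/9) = 1/(73535/81) = 81/73535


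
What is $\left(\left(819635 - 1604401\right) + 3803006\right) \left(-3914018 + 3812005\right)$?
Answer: $-307899717120$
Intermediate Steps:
$\left(\left(819635 - 1604401\right) + 3803006\right) \left(-3914018 + 3812005\right) = \left(\left(819635 - 1604401\right) + 3803006\right) \left(-102013\right) = \left(-784766 + 3803006\right) \left(-102013\right) = 3018240 \left(-102013\right) = -307899717120$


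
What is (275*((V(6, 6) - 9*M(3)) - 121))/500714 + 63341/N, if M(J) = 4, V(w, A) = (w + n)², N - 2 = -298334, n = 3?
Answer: -18975432137/74689504524 ≈ -0.25406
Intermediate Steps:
N = -298332 (N = 2 - 298334 = -298332)
V(w, A) = (3 + w)² (V(w, A) = (w + 3)² = (3 + w)²)
(275*((V(6, 6) - 9*M(3)) - 121))/500714 + 63341/N = (275*(((3 + 6)² - 9*4) - 121))/500714 + 63341/(-298332) = (275*((9² - 36) - 121))*(1/500714) + 63341*(-1/298332) = (275*((81 - 36) - 121))*(1/500714) - 63341/298332 = (275*(45 - 121))*(1/500714) - 63341/298332 = (275*(-76))*(1/500714) - 63341/298332 = -20900*1/500714 - 63341/298332 = -10450/250357 - 63341/298332 = -18975432137/74689504524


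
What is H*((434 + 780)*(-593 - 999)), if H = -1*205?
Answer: 396201040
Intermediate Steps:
H = -205
H*((434 + 780)*(-593 - 999)) = -205*(434 + 780)*(-593 - 999) = -248870*(-1592) = -205*(-1932688) = 396201040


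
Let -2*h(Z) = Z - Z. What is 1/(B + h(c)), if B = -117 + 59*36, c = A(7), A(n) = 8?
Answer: 1/2007 ≈ 0.00049826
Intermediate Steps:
c = 8
h(Z) = 0 (h(Z) = -(Z - Z)/2 = -½*0 = 0)
B = 2007 (B = -117 + 2124 = 2007)
1/(B + h(c)) = 1/(2007 + 0) = 1/2007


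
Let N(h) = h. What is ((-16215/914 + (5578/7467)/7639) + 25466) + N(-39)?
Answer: 1324710150156311/52134937482 ≈ 25409.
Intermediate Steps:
((-16215/914 + (5578/7467)/7639) + 25466) + N(-39) = ((-16215/914 + (5578/7467)/7639) + 25466) - 39 = ((-16215*1/914 + (5578*(1/7467))*(1/7639)) + 25466) - 39 = ((-16215/914 + (5578/7467)*(1/7639)) + 25466) - 39 = ((-16215/914 + 5578/57040413) + 25466) - 39 = (-924905198503/52134937482 + 25466) - 39 = 1326743412718109/52134937482 - 39 = 1324710150156311/52134937482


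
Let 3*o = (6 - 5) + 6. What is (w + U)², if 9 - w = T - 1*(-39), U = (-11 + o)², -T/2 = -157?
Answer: 5856400/81 ≈ 72301.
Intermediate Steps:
T = 314 (T = -2*(-157) = 314)
o = 7/3 (o = ((6 - 5) + 6)/3 = (1 + 6)/3 = (⅓)*7 = 7/3 ≈ 2.3333)
U = 676/9 (U = (-11 + 7/3)² = (-26/3)² = 676/9 ≈ 75.111)
w = -344 (w = 9 - (314 - 1*(-39)) = 9 - (314 + 39) = 9 - 1*353 = 9 - 353 = -344)
(w + U)² = (-344 + 676/9)² = (-2420/9)² = 5856400/81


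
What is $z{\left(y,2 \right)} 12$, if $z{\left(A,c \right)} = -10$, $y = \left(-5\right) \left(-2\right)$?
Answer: $-120$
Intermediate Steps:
$y = 10$
$z{\left(y,2 \right)} 12 = \left(-10\right) 12 = -120$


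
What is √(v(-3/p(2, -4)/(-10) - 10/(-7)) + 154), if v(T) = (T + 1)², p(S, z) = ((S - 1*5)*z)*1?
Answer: √12545569/280 ≈ 12.650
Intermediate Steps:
p(S, z) = z*(-5 + S) (p(S, z) = ((S - 5)*z)*1 = ((-5 + S)*z)*1 = (z*(-5 + S))*1 = z*(-5 + S))
v(T) = (1 + T)²
√(v(-3/p(2, -4)/(-10) - 10/(-7)) + 154) = √((1 + (-3*(-1/(4*(-5 + 2)))/(-10) - 10/(-7)))² + 154) = √((1 + (-3/((-4*(-3)))*(-⅒) - 10*(-⅐)))² + 154) = √((1 + (-3/12*(-⅒) + 10/7))² + 154) = √((1 + (-3*1/12*(-⅒) + 10/7))² + 154) = √((1 + (-¼*(-⅒) + 10/7))² + 154) = √((1 + (1/40 + 10/7))² + 154) = √((1 + 407/280)² + 154) = √((687/280)² + 154) = √(471969/78400 + 154) = √(12545569/78400) = √12545569/280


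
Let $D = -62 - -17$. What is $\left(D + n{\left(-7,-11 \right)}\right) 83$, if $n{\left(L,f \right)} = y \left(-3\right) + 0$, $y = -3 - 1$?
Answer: $-2739$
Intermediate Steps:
$D = -45$ ($D = -62 + 17 = -45$)
$y = -4$
$n{\left(L,f \right)} = 12$ ($n{\left(L,f \right)} = \left(-4\right) \left(-3\right) + 0 = 12 + 0 = 12$)
$\left(D + n{\left(-7,-11 \right)}\right) 83 = \left(-45 + 12\right) 83 = \left(-33\right) 83 = -2739$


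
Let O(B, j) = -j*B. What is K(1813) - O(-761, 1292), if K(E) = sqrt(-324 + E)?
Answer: -983212 + sqrt(1489) ≈ -9.8317e+5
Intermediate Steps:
O(B, j) = -B*j
K(1813) - O(-761, 1292) = sqrt(-324 + 1813) - (-1)*(-761)*1292 = sqrt(1489) - 1*983212 = sqrt(1489) - 983212 = -983212 + sqrt(1489)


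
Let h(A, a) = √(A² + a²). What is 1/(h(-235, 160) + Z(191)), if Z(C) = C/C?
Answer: -1/80824 + 5*√3233/80824 ≈ 0.0035051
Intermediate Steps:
Z(C) = 1
1/(h(-235, 160) + Z(191)) = 1/(√((-235)² + 160²) + 1) = 1/(√(55225 + 25600) + 1) = 1/(√80825 + 1) = 1/(5*√3233 + 1) = 1/(1 + 5*√3233)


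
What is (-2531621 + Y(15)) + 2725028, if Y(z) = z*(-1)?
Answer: 193392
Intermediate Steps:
Y(z) = -z
(-2531621 + Y(15)) + 2725028 = (-2531621 - 1*15) + 2725028 = (-2531621 - 15) + 2725028 = -2531636 + 2725028 = 193392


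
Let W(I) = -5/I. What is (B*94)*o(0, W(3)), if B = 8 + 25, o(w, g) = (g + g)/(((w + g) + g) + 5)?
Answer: -6204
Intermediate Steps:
o(w, g) = 2*g/(5 + w + 2*g) (o(w, g) = (2*g)/(((g + w) + g) + 5) = (2*g)/((w + 2*g) + 5) = (2*g)/(5 + w + 2*g) = 2*g/(5 + w + 2*g))
B = 33
(B*94)*o(0, W(3)) = (33*94)*(2*(-5/3)/(5 + 0 + 2*(-5/3))) = 3102*(2*(-5*⅓)/(5 + 0 + 2*(-5*⅓))) = 3102*(2*(-5/3)/(5 + 0 + 2*(-5/3))) = 3102*(2*(-5/3)/(5 + 0 - 10/3)) = 3102*(2*(-5/3)/(5/3)) = 3102*(2*(-5/3)*(⅗)) = 3102*(-2) = -6204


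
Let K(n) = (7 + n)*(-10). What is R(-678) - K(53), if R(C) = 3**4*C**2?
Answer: 37235004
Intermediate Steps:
R(C) = 81*C**2
K(n) = -70 - 10*n
R(-678) - K(53) = 81*(-678)**2 - (-70 - 10*53) = 81*459684 - (-70 - 530) = 37234404 - 1*(-600) = 37234404 + 600 = 37235004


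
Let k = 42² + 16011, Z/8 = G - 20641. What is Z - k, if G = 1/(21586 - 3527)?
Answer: -3303045269/18059 ≈ -1.8290e+5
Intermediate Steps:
G = 1/18059 ≈ 5.5374e-5
Z = -2982046544/18059 (Z = 8*(1/18059 - 20641) = 8*(-372755818/18059) = -2982046544/18059 ≈ -1.6513e+5)
k = 17775 (k = 1764 + 16011 = 17775)
Z - k = -2982046544/18059 - 1*17775 = -2982046544/18059 - 17775 = -3303045269/18059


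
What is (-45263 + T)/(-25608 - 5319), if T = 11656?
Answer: 33607/30927 ≈ 1.0867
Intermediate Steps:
(-45263 + T)/(-25608 - 5319) = (-45263 + 11656)/(-25608 - 5319) = -33607/(-30927) = -33607*(-1/30927) = 33607/30927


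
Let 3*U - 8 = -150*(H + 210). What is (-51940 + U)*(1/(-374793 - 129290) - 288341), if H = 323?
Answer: 34267487152223648/1512249 ≈ 2.2660e+10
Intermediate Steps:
U = -79942/3 (U = 8/3 + (-150*(323 + 210))/3 = 8/3 + (-150*533)/3 = 8/3 + (⅓)*(-79950) = 8/3 - 26650 = -79942/3 ≈ -26647.)
(-51940 + U)*(1/(-374793 - 129290) - 288341) = (-51940 - 79942/3)*(1/(-374793 - 129290) - 288341) = -235762*(1/(-504083) - 288341)/3 = -235762*(-1/504083 - 288341)/3 = -235762/3*(-145347796304/504083) = 34267487152223648/1512249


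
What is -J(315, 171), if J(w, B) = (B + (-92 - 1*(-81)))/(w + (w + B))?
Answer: -160/801 ≈ -0.19975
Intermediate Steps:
J(w, B) = (-11 + B)/(B + 2*w) (J(w, B) = (B + (-92 + 81))/(w + (B + w)) = (B - 11)/(B + 2*w) = (-11 + B)/(B + 2*w))
-J(315, 171) = -(-11 + 171)/(171 + 2*315) = -160/(171 + 630) = -160/801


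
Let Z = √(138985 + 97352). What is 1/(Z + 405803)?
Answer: 405803/164675838472 - √236337/164675838472 ≈ 2.4613e-6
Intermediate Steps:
Z = √236337 ≈ 486.15
1/(Z + 405803) = 1/(√236337 + 405803) = 1/(405803 + √236337)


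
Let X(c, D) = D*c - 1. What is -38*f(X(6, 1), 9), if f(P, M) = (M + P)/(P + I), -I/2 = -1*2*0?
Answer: -532/5 ≈ -106.40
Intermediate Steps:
X(c, D) = -1 + D*c
I = 0 (I = -2*(-1*2)*0 = -(-4)*0 = -2*0 = 0)
f(P, M) = (M + P)/P (f(P, M) = (M + P)/(P + 0) = (M + P)/P)
-38*f(X(6, 1), 9) = -38*(9 + (-1 + 1*6))/(-1 + 1*6) = -38*(9 + (-1 + 6))/(-1 + 6) = -38*(9 + 5)/5 = -38*14/5 = -532/5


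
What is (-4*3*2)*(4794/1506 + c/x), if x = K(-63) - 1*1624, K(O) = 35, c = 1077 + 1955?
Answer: -12205896/398839 ≈ -30.604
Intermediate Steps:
c = 3032
x = -1589 (x = 35 - 1*1624 = 35 - 1624 = -1589)
(-4*3*2)*(4794/1506 + c/x) = (-4*3*2)*(4794/1506 + 3032/(-1589)) = (-12*2)*(4794*(1/1506) + 3032*(-1/1589)) = -24*(799/251 - 3032/1589) = -24*508579/398839 = -12205896/398839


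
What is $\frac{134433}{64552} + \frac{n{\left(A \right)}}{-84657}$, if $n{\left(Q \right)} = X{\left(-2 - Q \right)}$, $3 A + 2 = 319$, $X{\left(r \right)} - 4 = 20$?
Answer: $\frac{3793048411}{1821592888} \approx 2.0823$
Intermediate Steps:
$X{\left(r \right)} = 24$ ($X{\left(r \right)} = 4 + 20 = 24$)
$A = \frac{317}{3}$ ($A = - \frac{2}{3} + \frac{1}{3} \cdot 319 = - \frac{2}{3} + \frac{319}{3} = \frac{317}{3} \approx 105.67$)
$n{\left(Q \right)} = 24$
$\frac{134433}{64552} + \frac{n{\left(A \right)}}{-84657} = \frac{134433}{64552} + \frac{24}{-84657} = 134433 \cdot \frac{1}{64552} + 24 \left(- \frac{1}{84657}\right) = \frac{134433}{64552} - \frac{8}{28219} = \frac{3793048411}{1821592888}$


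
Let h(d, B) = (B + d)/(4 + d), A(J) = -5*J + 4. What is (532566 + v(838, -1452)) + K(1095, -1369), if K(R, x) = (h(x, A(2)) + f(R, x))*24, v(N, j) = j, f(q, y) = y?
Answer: 45343678/91 ≈ 4.9828e+5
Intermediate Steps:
A(J) = 4 - 5*J
h(d, B) = (B + d)/(4 + d)
K(R, x) = 24*x + 24*(-6 + x)/(4 + x) (K(R, x) = (((4 - 5*2) + x)/(4 + x) + x)*24 = (((4 - 10) + x)/(4 + x) + x)*24 = ((-6 + x)/(4 + x) + x)*24 = (x + (-6 + x)/(4 + x))*24 = 24*x + 24*(-6 + x)/(4 + x))
(532566 + v(838, -1452)) + K(1095, -1369) = (532566 - 1452) + 24*(-6 + (-1369)² + 5*(-1369))/(4 - 1369) = 531114 + 24*(-6 + 1874161 - 6845)/(-1365) = 531114 + 24*(-1/1365)*1867310 = 531114 - 2987696/91 = 45343678/91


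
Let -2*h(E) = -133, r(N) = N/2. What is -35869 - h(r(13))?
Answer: -71871/2 ≈ -35936.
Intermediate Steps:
r(N) = N/2 (r(N) = N*(½) = N/2)
h(E) = 133/2 (h(E) = -½*(-133) = 133/2)
-35869 - h(r(13)) = -35869 - 1*133/2 = -35869 - 133/2 = -71871/2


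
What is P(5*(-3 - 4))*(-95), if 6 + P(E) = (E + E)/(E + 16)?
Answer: 220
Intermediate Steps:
P(E) = -6 + 2*E/(16 + E) (P(E) = -6 + (E + E)/(E + 16) = -6 + (2*E)/(16 + E) = -6 + 2*E/(16 + E))
P(5*(-3 - 4))*(-95) = (4*(-24 - 5*(-3 - 4))/(16 + 5*(-3 - 4)))*(-95) = (4*(-24 - 5*(-7))/(16 + 5*(-7)))*(-95) = (4*(-24 - 1*(-35))/(16 - 35))*(-95) = (4*(-24 + 35)/(-19))*(-95) = (4*(-1/19)*11)*(-95) = -44/19*(-95) = 220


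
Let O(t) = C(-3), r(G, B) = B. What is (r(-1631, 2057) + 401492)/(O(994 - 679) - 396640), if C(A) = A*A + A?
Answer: -403549/396634 ≈ -1.0174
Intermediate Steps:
C(A) = A + A² (C(A) = A² + A = A + A²)
O(t) = 6 (O(t) = -3*(1 - 3) = -3*(-2) = 6)
(r(-1631, 2057) + 401492)/(O(994 - 679) - 396640) = (2057 + 401492)/(6 - 396640) = 403549/(-396634) = 403549*(-1/396634) = -403549/396634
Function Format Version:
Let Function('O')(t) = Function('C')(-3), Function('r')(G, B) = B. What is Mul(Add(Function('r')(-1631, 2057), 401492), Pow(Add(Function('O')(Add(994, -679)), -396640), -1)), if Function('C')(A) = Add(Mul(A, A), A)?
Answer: Rational(-403549, 396634) ≈ -1.0174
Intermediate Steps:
Function('C')(A) = Add(A, Pow(A, 2)) (Function('C')(A) = Add(Pow(A, 2), A) = Add(A, Pow(A, 2)))
Function('O')(t) = 6 (Function('O')(t) = Mul(-3, Add(1, -3)) = Mul(-3, -2) = 6)
Mul(Add(Function('r')(-1631, 2057), 401492), Pow(Add(Function('O')(Add(994, -679)), -396640), -1)) = Mul(Add(2057, 401492), Pow(Add(6, -396640), -1)) = Mul(403549, Pow(-396634, -1)) = Mul(403549, Rational(-1, 396634)) = Rational(-403549, 396634)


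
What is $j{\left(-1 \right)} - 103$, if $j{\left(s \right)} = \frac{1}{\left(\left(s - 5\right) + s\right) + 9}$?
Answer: $- \frac{205}{2} \approx -102.5$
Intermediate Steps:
$j{\left(s \right)} = \frac{1}{4 + 2 s}$ ($j{\left(s \right)} = \frac{1}{\left(\left(-5 + s\right) + s\right) + 9} = \frac{1}{\left(-5 + 2 s\right) + 9} = \frac{1}{4 + 2 s}$)
$j{\left(-1 \right)} - 103 = \frac{1}{2 \left(2 - 1\right)} - 103 = \frac{1}{2 \cdot 1} - 103 = \frac{1}{2} \cdot 1 - 103 = \frac{1}{2} - 103 = - \frac{205}{2}$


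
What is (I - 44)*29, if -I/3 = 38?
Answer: -4582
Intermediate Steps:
I = -114 (I = -3*38 = -114)
(I - 44)*29 = (-114 - 44)*29 = -158*29 = -4582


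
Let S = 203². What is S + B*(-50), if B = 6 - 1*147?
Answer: 48259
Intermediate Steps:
B = -141 (B = 6 - 147 = -141)
S = 41209
S + B*(-50) = 41209 - 141*(-50) = 41209 + 7050 = 48259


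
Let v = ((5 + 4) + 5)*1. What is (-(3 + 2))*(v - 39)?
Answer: 125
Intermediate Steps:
v = 14 (v = (9 + 5)*1 = 14*1 = 14)
(-(3 + 2))*(v - 39) = (-(3 + 2))*(14 - 39) = -1*5*(-25) = -5*(-25) = 125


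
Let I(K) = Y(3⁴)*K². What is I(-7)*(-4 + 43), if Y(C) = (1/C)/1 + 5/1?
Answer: 258622/27 ≈ 9578.6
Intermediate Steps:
Y(C) = 5 + 1/C (Y(C) = 1/C + 5*1 = 1/C + 5 = 5 + 1/C)
I(K) = 406*K²/81 (I(K) = (5 + 1/(3⁴))*K² = (5 + 1/81)*K² = 406*K²/81)
I(-7)*(-4 + 43) = ((406/81)*(-7)²)*(-4 + 43) = ((406/81)*49)*39 = (19894/81)*39 = 258622/27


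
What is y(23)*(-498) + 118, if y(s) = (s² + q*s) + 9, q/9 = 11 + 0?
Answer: -1401752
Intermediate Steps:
q = 99 (q = 9*(11 + 0) = 9*11 = 99)
y(s) = 9 + s² + 99*s (y(s) = (s² + 99*s) + 9 = 9 + s² + 99*s)
y(23)*(-498) + 118 = (9 + 23² + 99*23)*(-498) + 118 = (9 + 529 + 2277)*(-498) + 118 = 2815*(-498) + 118 = -1401870 + 118 = -1401752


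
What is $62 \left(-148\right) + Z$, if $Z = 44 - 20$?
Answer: $-9152$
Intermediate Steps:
$Z = 24$
$62 \left(-148\right) + Z = 62 \left(-148\right) + 24 = -9176 + 24 = -9152$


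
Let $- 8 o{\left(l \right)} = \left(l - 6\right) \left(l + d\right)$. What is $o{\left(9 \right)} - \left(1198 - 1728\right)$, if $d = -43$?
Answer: $\frac{2171}{4} \approx 542.75$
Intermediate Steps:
$o{\left(l \right)} = - \frac{\left(-43 + l\right) \left(-6 + l\right)}{8}$ ($o{\left(l \right)} = - \frac{\left(l - 6\right) \left(l - 43\right)}{8} = - \frac{\left(-6 + l\right) \left(-43 + l\right)}{8} = - \frac{\left(-43 + l\right) \left(-6 + l\right)}{8}$)
$o{\left(9 \right)} - \left(1198 - 1728\right) = \left(- \frac{129}{4} - \frac{9^{2}}{8} + \frac{49}{8} \cdot 9\right) - \left(1198 - 1728\right) = \left(- \frac{129}{4} - \frac{81}{8} + \frac{441}{8}\right) - -530 = \left(- \frac{129}{4} - \frac{81}{8} + \frac{441}{8}\right) + 530 = \frac{51}{4} + 530 = \frac{2171}{4}$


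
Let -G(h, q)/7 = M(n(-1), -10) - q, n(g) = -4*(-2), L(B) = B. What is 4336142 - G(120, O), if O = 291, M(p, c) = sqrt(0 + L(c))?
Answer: 4334105 + 7*I*sqrt(10) ≈ 4.3341e+6 + 22.136*I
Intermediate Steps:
n(g) = 8
M(p, c) = sqrt(c) (M(p, c) = sqrt(0 + c) = sqrt(c))
G(h, q) = 7*q - 7*I*sqrt(10) (G(h, q) = -7*(sqrt(-10) - q) = -7*(I*sqrt(10) - q) = -7*(-q + I*sqrt(10)) = 7*q - 7*I*sqrt(10))
4336142 - G(120, O) = 4336142 - (7*291 - 7*I*sqrt(10)) = 4336142 - (2037 - 7*I*sqrt(10)) = 4336142 + (-2037 + 7*I*sqrt(10)) = 4334105 + 7*I*sqrt(10)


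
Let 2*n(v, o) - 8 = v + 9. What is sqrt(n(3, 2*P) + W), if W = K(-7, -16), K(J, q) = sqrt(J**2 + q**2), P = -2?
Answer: sqrt(10 + sqrt(305)) ≈ 5.2406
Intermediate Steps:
n(v, o) = 17/2 + v/2 (n(v, o) = 4 + (v + 9)/2 = 4 + (9 + v)/2 = 4 + (9/2 + v/2) = 17/2 + v/2)
W = sqrt(305) (W = sqrt((-7)**2 + (-16)**2) = sqrt(49 + 256) = sqrt(305) ≈ 17.464)
sqrt(n(3, 2*P) + W) = sqrt((17/2 + (1/2)*3) + sqrt(305)) = sqrt((17/2 + 3/2) + sqrt(305)) = sqrt(10 + sqrt(305))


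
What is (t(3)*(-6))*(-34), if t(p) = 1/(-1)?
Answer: -204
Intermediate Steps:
t(p) = -1
(t(3)*(-6))*(-34) = -1*(-6)*(-34) = 6*(-34) = -204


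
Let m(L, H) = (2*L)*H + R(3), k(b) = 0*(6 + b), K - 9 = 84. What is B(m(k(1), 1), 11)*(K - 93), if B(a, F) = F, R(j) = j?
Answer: 0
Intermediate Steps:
K = 93 (K = 9 + 84 = 93)
k(b) = 0
m(L, H) = 3 + 2*H*L (m(L, H) = (2*L)*H + 3 = 2*H*L + 3 = 3 + 2*H*L)
B(m(k(1), 1), 11)*(K - 93) = 11*(93 - 93) = 11*0 = 0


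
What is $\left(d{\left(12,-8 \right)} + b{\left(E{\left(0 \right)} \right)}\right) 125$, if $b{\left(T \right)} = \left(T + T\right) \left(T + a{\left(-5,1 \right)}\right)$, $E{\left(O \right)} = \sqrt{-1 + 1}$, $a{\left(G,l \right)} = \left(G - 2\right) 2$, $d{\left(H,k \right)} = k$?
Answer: $-1000$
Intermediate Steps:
$a{\left(G,l \right)} = -4 + 2 G$ ($a{\left(G,l \right)} = \left(-2 + G\right) 2 = -4 + 2 G$)
$E{\left(O \right)} = 0$ ($E{\left(O \right)} = \sqrt{0} = 0$)
$b{\left(T \right)} = 2 T \left(-14 + T\right)$ ($b{\left(T \right)} = \left(T + T\right) \left(T + \left(-4 + 2 \left(-5\right)\right)\right) = 2 T \left(T - 14\right) = 2 T \left(-14 + T\right)$)
$\left(d{\left(12,-8 \right)} + b{\left(E{\left(0 \right)} \right)}\right) 125 = \left(-8 + 2 \cdot 0 \left(-14 + 0\right)\right) 125 = \left(-8 + 2 \cdot 0 \left(-14\right)\right) 125 = \left(-8 + 0\right) 125 = \left(-8\right) 125 = -1000$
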